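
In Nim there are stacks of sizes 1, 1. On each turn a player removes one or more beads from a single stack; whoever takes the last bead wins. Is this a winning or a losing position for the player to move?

Compute the nim-sum pairwise:
1 ⊕ 1 = 0
The nim-sum is 0, so this is a P-position: the player to move is in a losing position under optimal play.

Losing position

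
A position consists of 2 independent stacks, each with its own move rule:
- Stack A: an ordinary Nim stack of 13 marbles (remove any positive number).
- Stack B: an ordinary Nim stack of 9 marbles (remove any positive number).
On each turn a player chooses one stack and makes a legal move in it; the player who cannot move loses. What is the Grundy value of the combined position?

4

Stack A is a plain Nim stack of size 13, so its Grundy value is 13.
Stack B is a plain Nim stack of size 9, so its Grundy value is 9.
By the Sprague-Grundy theorem, the Grundy value of a sum of independent games is the XOR of the component values.
Combined value = 13 ⊕ 9 = 4.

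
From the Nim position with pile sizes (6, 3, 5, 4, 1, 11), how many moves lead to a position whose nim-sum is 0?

1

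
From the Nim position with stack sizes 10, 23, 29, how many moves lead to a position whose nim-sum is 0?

0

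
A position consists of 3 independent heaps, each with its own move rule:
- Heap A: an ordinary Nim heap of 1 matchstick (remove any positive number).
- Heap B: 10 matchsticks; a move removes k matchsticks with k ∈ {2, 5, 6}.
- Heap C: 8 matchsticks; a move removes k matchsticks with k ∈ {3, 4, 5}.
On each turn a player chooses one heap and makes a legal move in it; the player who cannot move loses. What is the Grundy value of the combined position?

Heap A is a plain Nim heap of size 1, so its Grundy value is 1.
Grundy values for heap B (subtraction set {2, 5, 6}):
k:     0  1  2  3  4  5  6  7  8  9 10
g(k):  0  0  1  1  0  2  1  3  0  2  1
So g(10) = 1.
For heap C, compute g(0), g(1), … with moves {3, 4, 5}:
g(0) = mex{} = 0
g(1) = mex{} = 0
g(2) = mex{} = 0
g(3) = mex{0} = 1
g(4) = mex{0} = 1
g(5) = mex{0} = 1
g(6) = mex{0,1} = 2
g(7) = mex{0,1} = 2
g(8) = mex{1} = 0
So g(8) = 0.
By the Sprague-Grundy theorem, the Grundy value of a sum of independent games is the XOR of the component values.
Combined value = 1 XOR 1 XOR 0 = 0.

0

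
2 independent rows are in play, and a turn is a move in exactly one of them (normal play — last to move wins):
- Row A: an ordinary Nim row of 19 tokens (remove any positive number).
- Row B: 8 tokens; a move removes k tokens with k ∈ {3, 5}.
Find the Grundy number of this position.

Row A is a plain Nim row of size 19, so its Grundy value is 19.
For row B, compute g(0), g(1), … with moves {3, 5}:
g(0) = mex{} = 0
g(1) = mex{} = 0
g(2) = mex{} = 0
g(3) = mex{0} = 1
g(4) = mex{0} = 1
g(5) = mex{0} = 1
g(6) = mex{0,1} = 2
g(7) = mex{0,1} = 2
g(8) = mex{1} = 0
So g(8) = 0.
By the Sprague-Grundy theorem, the Grundy value of a sum of independent games is the XOR of the component values.
Combined value = 19 ⊕ 0 = 19.

19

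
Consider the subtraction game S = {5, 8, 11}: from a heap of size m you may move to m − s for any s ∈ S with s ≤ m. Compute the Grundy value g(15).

3

Grundy values for subtraction set {5, 8, 11}:
k:     0  1  2  3  4  5  6  7  8  9 10 11 12 13 14 15
g(k):  0  0  0  0  0  1  1  1  1  1  2  2  2  2  2  3
So g(15) = 3.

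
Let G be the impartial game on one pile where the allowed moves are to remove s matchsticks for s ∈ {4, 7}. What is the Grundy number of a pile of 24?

0

Build the Grundy sequence with g(k) = mex{g(k−s) : s ∈ {4, 7}, s ≤ k}:
k:     0  1  2  3  4  5  6  7  8  9 10 11 12 13 14 15 16 17 18 19 20 21 22 23 24
g(k):  0  0  0  0  1  1  1  1  2  2  2  0  0  0  0  1  1  1  1  2  2  2  0  0  0
So g(24) = 0.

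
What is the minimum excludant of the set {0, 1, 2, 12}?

The values 0, 1, 2 are all present; 3 is the first non-negative integer missing from the set.

3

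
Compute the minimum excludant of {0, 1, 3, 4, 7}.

2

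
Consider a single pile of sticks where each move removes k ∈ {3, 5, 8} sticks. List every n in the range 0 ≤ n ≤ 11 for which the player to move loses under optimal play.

0, 1, 2, 11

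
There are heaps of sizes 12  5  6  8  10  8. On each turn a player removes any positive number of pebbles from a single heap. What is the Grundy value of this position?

5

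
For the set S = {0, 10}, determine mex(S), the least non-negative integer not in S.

0 is in the set but 1 is not, so the mex is 1.

1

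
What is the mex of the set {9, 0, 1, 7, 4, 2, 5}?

The values 0, 1, 2 are all present; 3 is the first non-negative integer missing from the set.

3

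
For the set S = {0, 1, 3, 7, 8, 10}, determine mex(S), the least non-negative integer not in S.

2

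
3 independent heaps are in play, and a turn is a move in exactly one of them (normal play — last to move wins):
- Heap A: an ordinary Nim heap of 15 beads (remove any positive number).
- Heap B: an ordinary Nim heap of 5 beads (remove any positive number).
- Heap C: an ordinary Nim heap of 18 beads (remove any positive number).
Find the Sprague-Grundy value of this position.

24

Heap A is a plain Nim heap of size 15, so its Grundy value is 15.
Heap B is a plain Nim heap of size 5, so its Grundy value is 5.
Heap C is a plain Nim heap of size 18, so its Grundy value is 18.
By the Sprague-Grundy theorem, the Grundy value of a sum of independent games is the XOR of the component values.
Combined value = 15 ⊕ 5 ⊕ 18 = 24.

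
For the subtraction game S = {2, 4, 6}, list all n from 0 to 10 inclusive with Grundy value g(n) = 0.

0, 1, 8, 9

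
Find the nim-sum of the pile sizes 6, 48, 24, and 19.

61

Write each in binary and XOR column by column:
  000110  (6)
  110000  (48)
  011000  (24)
  010011  (19)
  ------
  111101  (61)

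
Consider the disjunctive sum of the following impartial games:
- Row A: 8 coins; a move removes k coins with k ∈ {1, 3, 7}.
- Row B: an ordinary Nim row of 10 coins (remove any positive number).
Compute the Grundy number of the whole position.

10

Grundy values for row A (subtraction set {1, 3, 7}):
g(0) = mex{} = 0
g(1) = mex{0} = 1
g(2) = mex{1} = 0
g(3) = mex{0} = 1
g(4) = mex{1} = 0
g(5) = mex{0} = 1
g(6) = mex{1} = 0
g(7) = mex{0} = 1
g(8) = mex{1} = 0
So g(8) = 0.
Row B is a plain Nim row of size 10, so its Grundy value is 10.
By the Sprague-Grundy theorem, the Grundy value of a sum of independent games is the XOR of the component values.
Combined value = 0 ⊕ 10 = 10.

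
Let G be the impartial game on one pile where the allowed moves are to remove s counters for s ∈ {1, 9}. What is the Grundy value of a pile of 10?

0

Compute g(0), g(1), … for moves {1, 9}:
k:     0  1  2  3  4  5  6  7  8  9 10
g(k):  0  1  0  1  0  1  0  1  0  1  0
So g(10) = 0.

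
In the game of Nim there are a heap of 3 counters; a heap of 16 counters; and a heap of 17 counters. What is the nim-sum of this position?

2

Nim-sum: 3 ⊕ 16 ⊕ 17 = 2.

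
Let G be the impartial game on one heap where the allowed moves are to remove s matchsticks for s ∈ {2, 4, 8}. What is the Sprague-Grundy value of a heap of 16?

2

Compute g(0), g(1), … for moves {2, 4, 8}:
k:     0  1  2  3  4  5  6  7  8  9 10 11 12 13 14 15 16
g(k):  0  0  1  1  2  2  0  0  1  1  2  2  0  0  1  1  2
So g(16) = 2.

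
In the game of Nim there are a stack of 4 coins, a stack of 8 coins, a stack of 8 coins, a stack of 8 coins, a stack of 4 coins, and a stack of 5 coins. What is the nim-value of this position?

Nim-sum: 4 ^ 8 ^ 8 ^ 8 ^ 4 ^ 5 = 13.

13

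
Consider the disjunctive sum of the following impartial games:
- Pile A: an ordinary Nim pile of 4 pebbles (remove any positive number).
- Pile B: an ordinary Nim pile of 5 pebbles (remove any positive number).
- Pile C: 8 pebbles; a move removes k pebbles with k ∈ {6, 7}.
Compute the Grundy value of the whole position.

Pile A is a plain Nim pile of size 4, so its Grundy value is 4.
Pile B is a plain Nim pile of size 5, so its Grundy value is 5.
Grundy values for pile C (subtraction set {6, 7}):
k:     0  1  2  3  4  5  6  7  8
g(k):  0  0  0  0  0  0  1  1  1
So g(8) = 1.
By the Sprague-Grundy theorem, the Grundy value of a sum of independent games is the XOR of the component values.
Combined value = 4 ⊕ 5 ⊕ 1 = 0.

0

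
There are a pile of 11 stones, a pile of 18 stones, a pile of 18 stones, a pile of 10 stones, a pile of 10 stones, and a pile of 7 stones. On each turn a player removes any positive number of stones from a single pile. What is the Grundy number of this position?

Nim-sum: 11 XOR 18 XOR 18 XOR 10 XOR 10 XOR 7 = 12.

12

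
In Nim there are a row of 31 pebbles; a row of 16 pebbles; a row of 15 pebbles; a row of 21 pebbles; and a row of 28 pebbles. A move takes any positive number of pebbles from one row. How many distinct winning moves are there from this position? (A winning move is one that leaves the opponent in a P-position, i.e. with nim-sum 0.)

3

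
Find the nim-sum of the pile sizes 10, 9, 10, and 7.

Compute the nim-sum pairwise:
10 ⊕ 9 = 3
3 ⊕ 10 = 9
9 ⊕ 7 = 14

14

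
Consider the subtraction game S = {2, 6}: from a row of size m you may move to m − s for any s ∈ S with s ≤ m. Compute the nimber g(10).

Compute g(0), g(1), … for moves {2, 6}:
k:     0  1  2  3  4  5  6  7  8  9 10
g(k):  0  0  1  1  0  0  1  1  0  0  1
So g(10) = 1.

1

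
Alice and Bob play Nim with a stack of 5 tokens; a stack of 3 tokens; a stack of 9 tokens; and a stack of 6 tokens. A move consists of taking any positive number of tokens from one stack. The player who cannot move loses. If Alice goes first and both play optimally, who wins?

Alice wins

Compute the nim-sum pairwise:
5 ⊕ 3 = 6
6 ⊕ 9 = 15
15 ⊕ 6 = 9
The nim-sum is 9 ≠ 0, so this is an N-position: the player to move can win; Alice has a winning move.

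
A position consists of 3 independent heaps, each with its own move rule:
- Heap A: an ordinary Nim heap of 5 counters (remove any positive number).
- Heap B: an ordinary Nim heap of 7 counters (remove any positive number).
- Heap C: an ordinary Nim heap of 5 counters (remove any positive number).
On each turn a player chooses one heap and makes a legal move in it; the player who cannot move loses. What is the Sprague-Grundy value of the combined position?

Heap A is a plain Nim heap of size 5, so its Grundy value is 5.
Heap B is a plain Nim heap of size 7, so its Grundy value is 7.
Heap C is a plain Nim heap of size 5, so its Grundy value is 5.
By the Sprague-Grundy theorem, the Grundy value of a sum of independent games is the XOR of the component values.
Combined value = 5 ⊕ 7 ⊕ 5 = 7.

7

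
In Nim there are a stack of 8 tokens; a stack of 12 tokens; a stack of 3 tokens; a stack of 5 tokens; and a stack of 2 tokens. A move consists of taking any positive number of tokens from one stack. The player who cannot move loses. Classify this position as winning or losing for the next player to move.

Losing position

Compute the nim-sum pairwise:
8 XOR 12 = 4
4 XOR 3 = 7
7 XOR 5 = 2
2 XOR 2 = 0
The nim-sum is 0, so this is a P-position: the player to move is in a losing position under optimal play.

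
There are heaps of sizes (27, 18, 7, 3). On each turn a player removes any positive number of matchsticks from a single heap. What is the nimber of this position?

Nim-sum: 27 ^ 18 ^ 7 ^ 3 = 13.

13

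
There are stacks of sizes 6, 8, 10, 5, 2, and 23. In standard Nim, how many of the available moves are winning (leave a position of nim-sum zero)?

Write each in binary and XOR column by column:
  00110  (6)
  01000  (8)
  01010  (10)
  00101  (5)
  00010  (2)
  10111  (23)
  -----
  10100  (20)
The overall nim-sum is X = 20. A stack of size p has a winning move iff p XOR X < p (reduce it to p XOR X).
  6: 6 XOR 20 = 18 ≥ 6 — no move.
  8: 8 XOR 20 = 28 ≥ 8 — no move.
  10: 10 XOR 20 = 30 ≥ 10 — no move.
  5: 5 XOR 20 = 17 ≥ 5 — no move.
  2: 2 XOR 20 = 22 ≥ 2 — no move.
  23: 23 XOR 20 = 3 < 23 — winning move (to 3).
That gives 1 winning move.

1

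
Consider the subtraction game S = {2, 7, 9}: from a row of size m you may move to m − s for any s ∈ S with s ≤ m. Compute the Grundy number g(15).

0

Grundy values for subtraction set {2, 7, 9}:
k:     0  1  2  3  4  5  6  7  8  9 10 11 12 13 14 15
g(k):  0  0  1  1  0  0  1  1  2  2  3  3  2  2  3  0
So g(15) = 0.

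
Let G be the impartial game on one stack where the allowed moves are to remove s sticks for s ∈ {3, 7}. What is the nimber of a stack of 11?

Compute g(0), g(1), … for moves {3, 7}:
k:     0  1  2  3  4  5  6  7  8  9 10 11
g(k):  0  0  0  1  1  1  0  2  2  1  0  0
So g(11) = 0.

0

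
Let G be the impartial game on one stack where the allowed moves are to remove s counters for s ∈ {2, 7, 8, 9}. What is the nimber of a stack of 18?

1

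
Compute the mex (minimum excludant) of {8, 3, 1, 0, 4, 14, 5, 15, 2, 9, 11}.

The values 0, 1, 2, 3, 4, 5 are all present; 6 is the first non-negative integer missing from the set.

6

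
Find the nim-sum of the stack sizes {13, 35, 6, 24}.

Nim-sum: 13 ^ 35 ^ 6 ^ 24 = 48.

48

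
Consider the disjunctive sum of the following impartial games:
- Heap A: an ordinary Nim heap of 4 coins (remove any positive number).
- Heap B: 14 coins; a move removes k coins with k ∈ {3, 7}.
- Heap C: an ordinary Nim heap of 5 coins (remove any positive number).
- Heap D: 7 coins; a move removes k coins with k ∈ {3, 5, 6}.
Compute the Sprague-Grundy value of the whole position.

2

Heap A is a plain Nim heap of size 4, so its Grundy value is 4.
Grundy values for heap B (subtraction set {3, 7}):
k:     0  1  2  3  4  5  6  7  8  9 10 11 12 13 14
g(k):  0  0  0  1  1  1  0  2  2  1  0  0  0  1  1
So g(14) = 1.
Heap C is a plain Nim heap of size 5, so its Grundy value is 5.
Grundy values for heap D (subtraction set {3, 5, 6}):
k:     0  1  2  3  4  5  6  7
g(k):  0  0  0  1  1  1  2  2
So g(7) = 2.
The value of a disjunctive sum is the nim-sum of the parts.
Combined value = 4 XOR 1 XOR 5 XOR 2 = 2.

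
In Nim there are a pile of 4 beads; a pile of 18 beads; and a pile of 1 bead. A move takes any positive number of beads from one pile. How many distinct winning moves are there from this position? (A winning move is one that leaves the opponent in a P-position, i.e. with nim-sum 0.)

1

Nim-sum: 4 ^ 18 ^ 1 = 23.
The overall nim-sum is X = 23. A pile of size p has a winning move iff p XOR X < p (reduce it to p XOR X).
  4: 4 XOR 23 = 19 ≥ 4 — no move.
  18: 18 XOR 23 = 5 < 18 — winning move (to 5).
  1: 1 XOR 23 = 22 ≥ 1 — no move.
That gives 1 winning move.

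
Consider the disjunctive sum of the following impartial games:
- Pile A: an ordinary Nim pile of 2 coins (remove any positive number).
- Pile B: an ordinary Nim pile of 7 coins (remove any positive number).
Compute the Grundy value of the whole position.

5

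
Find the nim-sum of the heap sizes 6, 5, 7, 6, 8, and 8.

Compute the nim-sum pairwise:
6 ^ 5 = 3
3 ^ 7 = 4
4 ^ 6 = 2
2 ^ 8 = 10
10 ^ 8 = 2

2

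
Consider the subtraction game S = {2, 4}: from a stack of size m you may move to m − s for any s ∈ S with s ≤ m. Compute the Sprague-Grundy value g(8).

Compute g(0), g(1), … for moves {2, 4}:
g(0) = mex{} = 0
g(1) = mex{} = 0
g(2) = mex{0} = 1
g(3) = mex{0} = 1
g(4) = mex{0,1} = 2
g(5) = mex{0,1} = 2
g(6) = mex{1,2} = 0
g(7) = mex{1,2} = 0
g(8) = mex{0,2} = 1
So g(8) = 1.

1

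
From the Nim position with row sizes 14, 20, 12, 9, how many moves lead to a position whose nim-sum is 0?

Compute the nim-sum pairwise:
14 ^ 20 = 26
26 ^ 12 = 22
22 ^ 9 = 31
The overall nim-sum is X = 31. A row of size p has a winning move iff p XOR X < p (reduce it to p XOR X).
  14: 14 XOR 31 = 17 ≥ 14 — no move.
  20: 20 XOR 31 = 11 < 20 — winning move (to 11).
  12: 12 XOR 31 = 19 ≥ 12 — no move.
  9: 9 XOR 31 = 22 ≥ 9 — no move.
That gives 1 winning move.

1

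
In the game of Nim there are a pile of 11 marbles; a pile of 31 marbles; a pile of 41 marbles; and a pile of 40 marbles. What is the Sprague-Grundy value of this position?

Nim-sum: 11 ⊕ 31 ⊕ 41 ⊕ 40 = 21.

21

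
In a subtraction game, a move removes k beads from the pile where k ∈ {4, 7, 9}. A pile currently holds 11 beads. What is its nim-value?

2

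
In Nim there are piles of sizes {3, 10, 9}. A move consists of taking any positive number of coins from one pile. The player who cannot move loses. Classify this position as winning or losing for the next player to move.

Losing position

Bitwise XOR of the heap sizes:
  0011  (3)
  1010  (10)
  1001  (9)
  ----
  0000  (0)
The nim-sum is 0, so this is a P-position: the player to move is in a losing position under optimal play.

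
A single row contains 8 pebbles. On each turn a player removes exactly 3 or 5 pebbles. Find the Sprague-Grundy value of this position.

Grundy values for subtraction set {3, 5}:
g(0) = mex{} = 0
g(1) = mex{} = 0
g(2) = mex{} = 0
g(3) = mex{0} = 1
g(4) = mex{0} = 1
g(5) = mex{0} = 1
g(6) = mex{0,1} = 2
g(7) = mex{0,1} = 2
g(8) = mex{1} = 0
So g(8) = 0.

0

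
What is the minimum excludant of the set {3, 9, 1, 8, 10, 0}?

The values 0, 1 are all present; 2 is the first non-negative integer missing from the set.

2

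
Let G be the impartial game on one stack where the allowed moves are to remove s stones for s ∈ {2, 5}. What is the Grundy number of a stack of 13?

Compute g(0), g(1), … for moves {2, 5}:
k:     0  1  2  3  4  5  6  7  8  9 10 11 12 13
g(k):  0  0  1  1  0  2  1  0  0  1  1  0  2  1
So g(13) = 1.

1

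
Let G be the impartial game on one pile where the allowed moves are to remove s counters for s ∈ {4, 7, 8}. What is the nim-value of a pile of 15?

Grundy values for subtraction set {4, 7, 8}:
k:     0  1  2  3  4  5  6  7  8  9 10 11 12 13 14 15
g(k):  0  0  0  0  1  1  1  1  2  2  2  2  0  0  0  0
So g(15) = 0.

0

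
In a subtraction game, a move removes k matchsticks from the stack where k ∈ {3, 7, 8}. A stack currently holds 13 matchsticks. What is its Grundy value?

2

Compute g(0), g(1), … for moves {3, 7, 8}:
g(0) = mex{} = 0
g(1) = mex{} = 0
g(2) = mex{} = 0
g(3) = mex{0} = 1
g(4) = mex{0} = 1
g(5) = mex{0} = 1
g(6) = mex{1} = 0
g(7) = mex{0,1} = 2
g(8) = mex{0,1} = 2
g(9) = mex{0} = 1
g(10) = mex{0,1,2} = 3
g(11) = mex{1,2} = 0
g(12) = mex{1} = 0
g(13) = mex{0,1,3} = 2
So g(13) = 2.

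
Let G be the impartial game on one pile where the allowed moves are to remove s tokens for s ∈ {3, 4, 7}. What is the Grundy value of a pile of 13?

Grundy values for subtraction set {3, 4, 7}:
g(0) = mex{} = 0
g(1) = mex{} = 0
g(2) = mex{} = 0
g(3) = mex{0} = 1
g(4) = mex{0} = 1
g(5) = mex{0} = 1
g(6) = mex{0,1} = 2
g(7) = mex{0,1} = 2
g(8) = mex{0,1} = 2
g(9) = mex{0,1,2} = 3
g(10) = mex{1,2} = 0
g(11) = mex{1,2} = 0
g(12) = mex{1,2,3} = 0
g(13) = mex{0,2,3} = 1
So g(13) = 1.

1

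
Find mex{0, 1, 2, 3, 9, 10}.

4

The values 0, 1, 2, 3 are all present; 4 is the first non-negative integer missing from the set.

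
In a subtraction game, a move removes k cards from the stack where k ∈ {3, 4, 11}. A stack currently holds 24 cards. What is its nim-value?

1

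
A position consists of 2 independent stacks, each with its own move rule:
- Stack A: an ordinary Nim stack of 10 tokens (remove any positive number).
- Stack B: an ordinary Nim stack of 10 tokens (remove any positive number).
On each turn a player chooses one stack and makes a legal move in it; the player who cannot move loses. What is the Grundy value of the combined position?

0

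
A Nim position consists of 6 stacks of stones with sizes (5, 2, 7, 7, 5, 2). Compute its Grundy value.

0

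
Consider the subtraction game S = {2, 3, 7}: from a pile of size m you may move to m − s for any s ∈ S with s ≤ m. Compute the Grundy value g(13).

1

Build the Grundy sequence with g(k) = mex{g(k−s) : s ∈ {2, 3, 7}, s ≤ k}:
g(0) = mex{} = 0
g(1) = mex{} = 0
g(2) = mex{0} = 1
g(3) = mex{0} = 1
g(4) = mex{0,1} = 2
g(5) = mex{1} = 0
g(6) = mex{1,2} = 0
g(7) = mex{0,2} = 1
g(8) = mex{0} = 1
g(9) = mex{0,1} = 2
g(10) = mex{1} = 0
g(11) = mex{1,2} = 0
g(12) = mex{0,2} = 1
g(13) = mex{0} = 1
So g(13) = 1.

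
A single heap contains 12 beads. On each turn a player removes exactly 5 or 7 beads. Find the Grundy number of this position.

0

Build the Grundy sequence with g(k) = mex{g(k−s) : s ∈ {5, 7}, s ≤ k}:
g(0) = mex{} = 0
g(1) = mex{} = 0
g(2) = mex{} = 0
g(3) = mex{} = 0
g(4) = mex{} = 0
g(5) = mex{0} = 1
g(6) = mex{0} = 1
g(7) = mex{0} = 1
g(8) = mex{0} = 1
g(9) = mex{0} = 1
g(10) = mex{0,1} = 2
g(11) = mex{0,1} = 2
g(12) = mex{1} = 0
So g(12) = 0.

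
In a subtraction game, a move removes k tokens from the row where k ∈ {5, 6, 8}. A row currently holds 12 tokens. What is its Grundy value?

2

Build the Grundy sequence with g(k) = mex{g(k−s) : s ∈ {5, 6, 8}, s ≤ k}:
g(0) = mex{} = 0
g(1) = mex{} = 0
g(2) = mex{} = 0
g(3) = mex{} = 0
g(4) = mex{} = 0
g(5) = mex{0} = 1
g(6) = mex{0} = 1
g(7) = mex{0} = 1
g(8) = mex{0} = 1
g(9) = mex{0} = 1
g(10) = mex{0,1} = 2
g(11) = mex{0,1} = 2
g(12) = mex{0,1} = 2
So g(12) = 2.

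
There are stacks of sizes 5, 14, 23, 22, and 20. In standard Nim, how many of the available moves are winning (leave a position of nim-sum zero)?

3

Nim-sum: 5 ^ 14 ^ 23 ^ 22 ^ 20 = 30.
The overall nim-sum is X = 30. A stack of size p has a winning move iff p XOR X < p (reduce it to p XOR X).
  5: 5 XOR 30 = 27 ≥ 5 — no move.
  14: 14 XOR 30 = 16 ≥ 14 — no move.
  23: 23 XOR 30 = 9 < 23 — winning move (to 9).
  22: 22 XOR 30 = 8 < 22 — winning move (to 8).
  20: 20 XOR 30 = 10 < 20 — winning move (to 10).
That gives 3 winning moves.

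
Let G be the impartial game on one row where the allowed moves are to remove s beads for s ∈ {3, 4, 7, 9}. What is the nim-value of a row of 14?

0

Grundy values for subtraction set {3, 4, 7, 9}:
k:     0  1  2  3  4  5  6  7  8  9 10 11 12 13 14
g(k):  0  0  0  1  1  1  2  2  2  3  3  3  0  0  0
So g(14) = 0.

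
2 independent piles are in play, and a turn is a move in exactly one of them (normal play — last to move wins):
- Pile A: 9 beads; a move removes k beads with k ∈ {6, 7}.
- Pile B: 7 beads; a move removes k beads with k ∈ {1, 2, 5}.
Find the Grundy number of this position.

Grundy values for pile A (subtraction set {6, 7}):
g(0) = mex{} = 0
g(1) = mex{} = 0
g(2) = mex{} = 0
g(3) = mex{} = 0
g(4) = mex{} = 0
g(5) = mex{} = 0
g(6) = mex{0} = 1
g(7) = mex{0} = 1
g(8) = mex{0} = 1
g(9) = mex{0} = 1
So g(9) = 1.
Build the Grundy sequence for pile B with g(k) = mex{g(k−s) : s ∈ {1, 2, 5}, s ≤ k}:
k:     0  1  2  3  4  5  6  7
g(k):  0  1  2  0  1  2  0  1
So g(7) = 1.
By the Sprague-Grundy theorem, the Grundy value of a sum of independent games is the XOR of the component values.
Combined value = 1 ⊕ 1 = 0.

0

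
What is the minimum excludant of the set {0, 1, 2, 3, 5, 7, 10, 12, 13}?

4

The values 0, 1, 2, 3 are all present; 4 is the first non-negative integer missing from the set.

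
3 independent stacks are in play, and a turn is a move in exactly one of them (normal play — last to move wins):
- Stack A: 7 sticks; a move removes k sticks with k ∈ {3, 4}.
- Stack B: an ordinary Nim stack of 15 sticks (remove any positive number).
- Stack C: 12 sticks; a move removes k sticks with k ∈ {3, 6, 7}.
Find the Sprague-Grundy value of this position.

For stack A, compute g(0), g(1), … with moves {3, 4}:
k:     0  1  2  3  4  5  6  7
g(k):  0  0  0  1  1  1  2  0
So g(7) = 0.
Stack B is a plain Nim stack of size 15, so its Grundy value is 15.
Grundy values for stack C (subtraction set {3, 6, 7}):
g(0) = mex{} = 0
g(1) = mex{} = 0
g(2) = mex{} = 0
g(3) = mex{0} = 1
g(4) = mex{0} = 1
g(5) = mex{0} = 1
g(6) = mex{0,1} = 2
g(7) = mex{0,1} = 2
g(8) = mex{0,1} = 2
g(9) = mex{0,1,2} = 3
g(10) = mex{1,2} = 0
g(11) = mex{1,2} = 0
g(12) = mex{1,2,3} = 0
So g(12) = 0.
The value of a disjunctive sum is the nim-sum of the parts.
Combined value = 0 ⊕ 15 ⊕ 0 = 15.

15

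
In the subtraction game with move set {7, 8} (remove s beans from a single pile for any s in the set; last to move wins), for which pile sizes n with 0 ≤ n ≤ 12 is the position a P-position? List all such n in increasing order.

0, 1, 2, 3, 4, 5, 6

Grundy values for subtraction set {7, 8}:
k:     0  1  2  3  4  5  6  7  8  9 10 11 12
g(k):  0  0  0  0  0  0  0  1  1  1  1  1  1
The P-positions (g = 0) in 0..12 are 0, 1, 2, 3, 4, 5, 6.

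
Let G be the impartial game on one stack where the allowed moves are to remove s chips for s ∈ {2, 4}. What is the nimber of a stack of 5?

Compute g(0), g(1), … for moves {2, 4}:
k:     0  1  2  3  4  5
g(k):  0  0  1  1  2  2
So g(5) = 2.

2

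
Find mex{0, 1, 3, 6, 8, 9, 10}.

The values 0, 1 are all present; 2 is the first non-negative integer missing from the set.

2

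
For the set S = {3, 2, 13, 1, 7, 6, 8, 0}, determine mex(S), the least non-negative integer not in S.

The values 0, 1, 2, 3 are all present; 4 is the first non-negative integer missing from the set.

4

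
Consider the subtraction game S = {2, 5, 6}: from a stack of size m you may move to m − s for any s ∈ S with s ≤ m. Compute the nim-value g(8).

0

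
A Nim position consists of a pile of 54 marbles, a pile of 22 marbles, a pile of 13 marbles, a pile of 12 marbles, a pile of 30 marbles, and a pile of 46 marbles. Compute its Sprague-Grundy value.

17

Compute the nim-sum pairwise:
54 ⊕ 22 = 32
32 ⊕ 13 = 45
45 ⊕ 12 = 33
33 ⊕ 30 = 63
63 ⊕ 46 = 17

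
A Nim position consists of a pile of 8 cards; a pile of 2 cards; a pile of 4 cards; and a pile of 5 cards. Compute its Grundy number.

In binary:
  1000  (8)
  0010  (2)
  0100  (4)
  0101  (5)
  ----
  1011  (11)

11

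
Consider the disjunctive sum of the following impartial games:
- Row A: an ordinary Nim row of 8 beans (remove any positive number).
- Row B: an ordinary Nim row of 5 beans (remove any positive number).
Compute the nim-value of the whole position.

Row A is a plain Nim row of size 8, so its Grundy value is 8.
Row B is a plain Nim row of size 5, so its Grundy value is 5.
The value of a disjunctive sum is the nim-sum of the parts.
Combined value = 8 ⊕ 5 = 13.

13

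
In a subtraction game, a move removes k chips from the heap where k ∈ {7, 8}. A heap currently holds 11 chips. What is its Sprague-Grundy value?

Grundy values for subtraction set {7, 8}:
k:     0  1  2  3  4  5  6  7  8  9 10 11
g(k):  0  0  0  0  0  0  0  1  1  1  1  1
So g(11) = 1.

1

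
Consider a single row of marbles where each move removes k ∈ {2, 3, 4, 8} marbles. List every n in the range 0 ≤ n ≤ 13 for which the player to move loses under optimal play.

0, 1, 6, 7, 12, 13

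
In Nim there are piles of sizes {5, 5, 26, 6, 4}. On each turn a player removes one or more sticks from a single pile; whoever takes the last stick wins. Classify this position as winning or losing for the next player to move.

Winning position

Compute the nim-sum pairwise:
5 ⊕ 5 = 0
0 ⊕ 26 = 26
26 ⊕ 6 = 28
28 ⊕ 4 = 24
The nim-sum is 24 ≠ 0, so this is an N-position: the player to move can win.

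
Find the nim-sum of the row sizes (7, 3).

In binary:
  111  (7)
  011  (3)
  ---
  100  (4)

4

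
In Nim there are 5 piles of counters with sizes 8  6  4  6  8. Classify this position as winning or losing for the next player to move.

Winning position

Nim-sum: 8 ^ 6 ^ 4 ^ 6 ^ 8 = 4.
The nim-sum is 4 ≠ 0, so this is an N-position: the player to move can win.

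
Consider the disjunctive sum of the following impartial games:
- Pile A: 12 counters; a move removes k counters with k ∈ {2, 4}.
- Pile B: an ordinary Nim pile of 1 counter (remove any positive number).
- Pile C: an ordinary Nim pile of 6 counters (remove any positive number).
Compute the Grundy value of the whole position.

Build the Grundy sequence for pile A with g(k) = mex{g(k−s) : s ∈ {2, 4}, s ≤ k}:
k:     0  1  2  3  4  5  6  7  8  9 10 11 12
g(k):  0  0  1  1  2  2  0  0  1  1  2  2  0
So g(12) = 0.
Pile B is a plain Nim pile of size 1, so its Grundy value is 1.
Pile C is a plain Nim pile of size 6, so its Grundy value is 6.
By the Sprague-Grundy theorem, the Grundy value of a sum of independent games is the XOR of the component values.
Combined value = 0 ⊕ 1 ⊕ 6 = 7.

7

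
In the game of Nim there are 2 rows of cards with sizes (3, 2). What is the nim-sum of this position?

Write each in binary and XOR column by column:
  11  (3)
  10  (2)
  --
  01  (1)

1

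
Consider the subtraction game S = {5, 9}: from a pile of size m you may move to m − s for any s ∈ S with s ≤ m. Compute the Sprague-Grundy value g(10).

Compute g(0), g(1), … for moves {5, 9}:
g(0) = mex{} = 0
g(1) = mex{} = 0
g(2) = mex{} = 0
g(3) = mex{} = 0
g(4) = mex{} = 0
g(5) = mex{0} = 1
g(6) = mex{0} = 1
g(7) = mex{0} = 1
g(8) = mex{0} = 1
g(9) = mex{0} = 1
g(10) = mex{0,1} = 2
So g(10) = 2.

2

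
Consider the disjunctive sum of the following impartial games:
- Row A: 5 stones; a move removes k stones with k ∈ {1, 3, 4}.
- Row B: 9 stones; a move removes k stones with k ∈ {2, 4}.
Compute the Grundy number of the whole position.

2

Build the Grundy sequence for row A with g(k) = mex{g(k−s) : s ∈ {1, 3, 4}, s ≤ k}:
g(0) = mex{} = 0
g(1) = mex{0} = 1
g(2) = mex{1} = 0
g(3) = mex{0} = 1
g(4) = mex{0,1} = 2
g(5) = mex{0,1,2} = 3
So g(5) = 3.
Grundy values for row B (subtraction set {2, 4}):
g(0) = mex{} = 0
g(1) = mex{} = 0
g(2) = mex{0} = 1
g(3) = mex{0} = 1
g(4) = mex{0,1} = 2
g(5) = mex{0,1} = 2
g(6) = mex{1,2} = 0
g(7) = mex{1,2} = 0
g(8) = mex{0,2} = 1
g(9) = mex{0,2} = 1
So g(9) = 1.
By the Sprague-Grundy theorem, the Grundy value of a sum of independent games is the XOR of the component values.
Combined value = 3 XOR 1 = 2.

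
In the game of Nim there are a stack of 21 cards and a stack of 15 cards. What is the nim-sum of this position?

Nim-sum: 21 ^ 15 = 26.

26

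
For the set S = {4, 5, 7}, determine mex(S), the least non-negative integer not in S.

0

0 is not in the set, so the mex is 0.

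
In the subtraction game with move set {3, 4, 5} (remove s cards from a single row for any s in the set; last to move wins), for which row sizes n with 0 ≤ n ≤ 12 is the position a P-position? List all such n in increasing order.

Build the Grundy sequence with g(k) = mex{g(k−s) : s ∈ {3, 4, 5}, s ≤ k}:
k:     0  1  2  3  4  5  6  7  8  9 10 11 12
g(k):  0  0  0  1  1  1  2  2  0  0  0  1  1
The P-positions (g = 0) in 0..12 are 0, 1, 2, 8, 9, 10.

0, 1, 2, 8, 9, 10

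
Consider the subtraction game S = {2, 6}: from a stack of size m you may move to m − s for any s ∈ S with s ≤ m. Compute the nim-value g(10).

1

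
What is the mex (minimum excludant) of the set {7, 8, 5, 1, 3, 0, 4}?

2

The values 0, 1 are all present; 2 is the first non-negative integer missing from the set.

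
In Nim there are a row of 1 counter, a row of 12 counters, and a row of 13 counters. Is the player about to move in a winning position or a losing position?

Nim-sum: 1 XOR 12 XOR 13 = 0.
The nim-sum is 0, so this is a P-position: the player to move is in a losing position under optimal play.

Losing position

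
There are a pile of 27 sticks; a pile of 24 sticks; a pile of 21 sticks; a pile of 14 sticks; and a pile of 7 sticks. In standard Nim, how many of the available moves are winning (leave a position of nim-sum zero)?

Compute the nim-sum pairwise:
27 ⊕ 24 = 3
3 ⊕ 21 = 22
22 ⊕ 14 = 24
24 ⊕ 7 = 31
The overall nim-sum is X = 31. A pile of size p has a winning move iff p XOR X < p (reduce it to p XOR X).
  27: 27 XOR 31 = 4 < 27 — winning move (to 4).
  24: 24 XOR 31 = 7 < 24 — winning move (to 7).
  21: 21 XOR 31 = 10 < 21 — winning move (to 10).
  14: 14 XOR 31 = 17 ≥ 14 — no move.
  7: 7 XOR 31 = 24 ≥ 7 — no move.
That gives 3 winning moves.

3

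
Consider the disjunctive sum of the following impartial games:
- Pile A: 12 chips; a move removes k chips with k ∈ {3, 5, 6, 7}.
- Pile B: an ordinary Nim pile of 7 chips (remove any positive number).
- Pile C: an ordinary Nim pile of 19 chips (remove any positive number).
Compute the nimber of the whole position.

20

Build the Grundy sequence for pile A with g(k) = mex{g(k−s) : s ∈ {3, 5, 6, 7}, s ≤ k}:
g(0) = mex{} = 0
g(1) = mex{} = 0
g(2) = mex{} = 0
g(3) = mex{0} = 1
g(4) = mex{0} = 1
g(5) = mex{0} = 1
g(6) = mex{0,1} = 2
g(7) = mex{0,1} = 2
g(8) = mex{0,1} = 2
g(9) = mex{0,1,2} = 3
g(10) = mex{1,2} = 0
g(11) = mex{1,2} = 0
g(12) = mex{1,2,3} = 0
So g(12) = 0.
Pile B is a plain Nim pile of size 7, so its Grundy value is 7.
Pile C is a plain Nim pile of size 19, so its Grundy value is 19.
The value of a disjunctive sum is the nim-sum of the parts.
Combined value = 0 XOR 7 XOR 19 = 20.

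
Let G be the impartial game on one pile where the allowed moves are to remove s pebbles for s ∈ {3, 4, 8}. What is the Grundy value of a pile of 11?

3

Build the Grundy sequence with g(k) = mex{g(k−s) : s ∈ {3, 4, 8}, s ≤ k}:
k:     0  1  2  3  4  5  6  7  8  9 10 11
g(k):  0  0  0  1  1  1  2  0  2  3  1  3
So g(11) = 3.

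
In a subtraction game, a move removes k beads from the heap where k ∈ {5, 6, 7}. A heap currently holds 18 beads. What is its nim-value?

Compute g(0), g(1), … for moves {5, 6, 7}:
k:     0  1  2  3  4  5  6  7  8  9 10 11 12 13 14 15 16 17 18
g(k):  0  0  0  0  0  1  1  1  1  1  2  2  0  0  0  0  0  1  1
So g(18) = 1.

1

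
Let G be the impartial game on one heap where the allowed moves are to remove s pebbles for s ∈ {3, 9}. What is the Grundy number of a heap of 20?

Compute g(0), g(1), … for moves {3, 9}:
k:     0  1  2  3  4  5  6  7  8  9 10 11 12 13 14 15 16 17 18 19 20
g(k):  0  0  0  1  1  1  0  0  0  1  1  1  0  0  0  1  1  1  0  0  0
So g(20) = 0.

0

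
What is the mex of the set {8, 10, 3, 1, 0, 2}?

4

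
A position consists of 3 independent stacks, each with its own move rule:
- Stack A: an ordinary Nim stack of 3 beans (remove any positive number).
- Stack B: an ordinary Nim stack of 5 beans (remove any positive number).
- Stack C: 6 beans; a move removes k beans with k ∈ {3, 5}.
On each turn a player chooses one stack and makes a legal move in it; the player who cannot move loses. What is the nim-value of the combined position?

4

Stack A is a plain Nim stack of size 3, so its Grundy value is 3.
Stack B is a plain Nim stack of size 5, so its Grundy value is 5.
Grundy values for stack C (subtraction set {3, 5}):
g(0) = mex{} = 0
g(1) = mex{} = 0
g(2) = mex{} = 0
g(3) = mex{0} = 1
g(4) = mex{0} = 1
g(5) = mex{0} = 1
g(6) = mex{0,1} = 2
So g(6) = 2.
The value of a disjunctive sum is the nim-sum of the parts.
Combined value = 3 ⊕ 5 ⊕ 2 = 4.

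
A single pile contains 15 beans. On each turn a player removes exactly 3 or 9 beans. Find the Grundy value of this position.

1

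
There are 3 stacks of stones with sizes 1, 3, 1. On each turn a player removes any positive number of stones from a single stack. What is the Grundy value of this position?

3

Nim-sum: 1 XOR 3 XOR 1 = 3.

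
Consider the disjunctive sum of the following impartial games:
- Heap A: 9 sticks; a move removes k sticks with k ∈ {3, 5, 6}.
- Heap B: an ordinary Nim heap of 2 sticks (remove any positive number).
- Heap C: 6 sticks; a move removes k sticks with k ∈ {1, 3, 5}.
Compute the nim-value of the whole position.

2

Grundy values for heap A (subtraction set {3, 5, 6}):
g(0) = mex{} = 0
g(1) = mex{} = 0
g(2) = mex{} = 0
g(3) = mex{0} = 1
g(4) = mex{0} = 1
g(5) = mex{0} = 1
g(6) = mex{0,1} = 2
g(7) = mex{0,1} = 2
g(8) = mex{0,1} = 2
g(9) = mex{1,2} = 0
So g(9) = 0.
Heap B is a plain Nim heap of size 2, so its Grundy value is 2.
Build the Grundy sequence for heap C with g(k) = mex{g(k−s) : s ∈ {1, 3, 5}, s ≤ k}:
k:     0  1  2  3  4  5  6
g(k):  0  1  0  1  0  1  0
So g(6) = 0.
The value of a disjunctive sum is the nim-sum of the parts.
Combined value = 0 ⊕ 2 ⊕ 0 = 2.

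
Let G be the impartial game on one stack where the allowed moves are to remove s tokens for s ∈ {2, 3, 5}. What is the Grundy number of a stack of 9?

1

Compute g(0), g(1), … for moves {2, 3, 5}:
k:     0  1  2  3  4  5  6  7  8  9
g(k):  0  0  1  1  2  2  3  0  0  1
So g(9) = 1.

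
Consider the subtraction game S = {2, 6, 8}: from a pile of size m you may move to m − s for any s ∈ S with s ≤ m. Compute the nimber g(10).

3

Grundy values for subtraction set {2, 6, 8}:
k:     0  1  2  3  4  5  6  7  8  9 10
g(k):  0  0  1  1  0  0  1  1  2  2  3
So g(10) = 3.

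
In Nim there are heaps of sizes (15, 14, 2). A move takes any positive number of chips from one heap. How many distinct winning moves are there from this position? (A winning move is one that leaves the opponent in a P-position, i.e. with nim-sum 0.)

3

Nim-sum: 15 ⊕ 14 ⊕ 2 = 3.
The overall nim-sum is X = 3. A heap of size p has a winning move iff p XOR X < p (reduce it to p XOR X).
  15: 15 XOR 3 = 12 < 15 — winning move (to 12).
  14: 14 XOR 3 = 13 < 14 — winning move (to 13).
  2: 2 XOR 3 = 1 < 2 — winning move (to 1).
That gives 3 winning moves.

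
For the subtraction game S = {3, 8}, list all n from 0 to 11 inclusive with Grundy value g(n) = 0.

0, 1, 2, 6, 7, 11

Grundy values for subtraction set {3, 8}:
k:     0  1  2  3  4  5  6  7  8  9 10 11
g(k):  0  0  0  1  1  1  0  0  2  1  1  0
The P-positions (g = 0) in 0..11 are 0, 1, 2, 6, 7, 11.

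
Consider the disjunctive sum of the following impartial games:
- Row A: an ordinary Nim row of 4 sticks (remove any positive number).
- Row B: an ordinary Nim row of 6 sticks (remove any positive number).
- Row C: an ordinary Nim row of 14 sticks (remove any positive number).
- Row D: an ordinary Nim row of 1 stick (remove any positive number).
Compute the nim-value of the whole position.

Row A is a plain Nim row of size 4, so its Grundy value is 4.
Row B is a plain Nim row of size 6, so its Grundy value is 6.
Row C is a plain Nim row of size 14, so its Grundy value is 14.
Row D is a plain Nim row of size 1, so its Grundy value is 1.
By the Sprague-Grundy theorem, the Grundy value of a sum of independent games is the XOR of the component values.
Combined value = 4 ⊕ 6 ⊕ 14 ⊕ 1 = 13.

13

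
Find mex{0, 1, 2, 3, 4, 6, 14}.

5

The values 0, 1, 2, 3, 4 are all present; 5 is the first non-negative integer missing from the set.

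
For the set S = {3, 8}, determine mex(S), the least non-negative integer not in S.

0 is not in the set, so the mex is 0.

0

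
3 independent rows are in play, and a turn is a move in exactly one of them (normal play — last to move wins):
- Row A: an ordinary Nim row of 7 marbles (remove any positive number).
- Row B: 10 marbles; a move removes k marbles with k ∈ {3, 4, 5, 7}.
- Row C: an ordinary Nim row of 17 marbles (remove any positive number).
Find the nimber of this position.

22

Row A is a plain Nim row of size 7, so its Grundy value is 7.
Grundy values for row B (subtraction set {3, 4, 5, 7}):
k:     0  1  2  3  4  5  6  7  8  9 10
g(k):  0  0  0  1  1  1  2  2  2  3  0
So g(10) = 0.
Row C is a plain Nim row of size 17, so its Grundy value is 17.
By the Sprague-Grundy theorem, the Grundy value of a sum of independent games is the XOR of the component values.
Combined value = 7 ⊕ 0 ⊕ 17 = 22.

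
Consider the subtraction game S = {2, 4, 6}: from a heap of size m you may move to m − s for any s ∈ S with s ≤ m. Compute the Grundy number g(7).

Build the Grundy sequence with g(k) = mex{g(k−s) : s ∈ {2, 4, 6}, s ≤ k}:
k:     0  1  2  3  4  5  6  7
g(k):  0  0  1  1  2  2  3  3
So g(7) = 3.

3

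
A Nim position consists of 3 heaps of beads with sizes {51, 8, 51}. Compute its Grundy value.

8

Nim-sum: 51 ^ 8 ^ 51 = 8.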